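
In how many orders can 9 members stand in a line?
9! = 362880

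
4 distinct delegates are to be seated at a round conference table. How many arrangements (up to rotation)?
Circular: fix one position, arrange the rest. (4-1)! = 6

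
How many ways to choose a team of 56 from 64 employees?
C(64,56) = 64!/(56!×8!) = 4426165368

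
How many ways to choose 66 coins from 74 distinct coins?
C(74,66) = 74!/(66!×8!) = 15071474661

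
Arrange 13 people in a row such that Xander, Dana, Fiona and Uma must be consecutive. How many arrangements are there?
Treat the 4 as one block: (13-4+1)! × 4! = 3628800 × 24 = 87091200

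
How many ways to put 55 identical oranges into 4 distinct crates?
C(55+4-1, 4-1) = C(58, 3) = 30856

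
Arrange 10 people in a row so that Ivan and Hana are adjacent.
Treat as block: (10-1)! × 2! = 362880 × 2 = 725760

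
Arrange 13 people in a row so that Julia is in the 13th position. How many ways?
Fix one position: (13-1)! = 479001600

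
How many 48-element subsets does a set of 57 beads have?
C(57,48) = 57!/(48!×9!) = 8996462475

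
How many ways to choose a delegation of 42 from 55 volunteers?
C(55,42) = 55!/(42!×13!) = 1451182990950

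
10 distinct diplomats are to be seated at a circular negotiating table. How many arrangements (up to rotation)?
Circular: fix one position, arrange the rest. (10-1)! = 362880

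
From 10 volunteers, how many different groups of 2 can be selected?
C(10,2) = 10!/(2!×8!) = 45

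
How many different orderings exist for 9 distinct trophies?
9! = 362880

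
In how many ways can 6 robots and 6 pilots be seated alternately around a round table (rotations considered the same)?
Fix one of the robots: (6-1)! ways for the remaining robots, × 6! ways for the pilots = 120 × 720 = 86400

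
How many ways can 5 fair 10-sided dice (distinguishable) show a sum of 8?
Coefficient of x^8 in (x + x² + ... + x^10)^5. By inclusion-exclusion on dice exceeding 10: Σ_j (-1)^j C(5,j)·C(8-1-10j, 4) = C(5,0)·C(7,4) = 1·35 = 35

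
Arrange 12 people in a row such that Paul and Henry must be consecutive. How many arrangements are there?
Treat the 2 as one block: (12-2+1)! × 2! = 39916800 × 2 = 79833600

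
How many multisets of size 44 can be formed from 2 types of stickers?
C(44+2-1, 2-1) = C(45, 1) = 45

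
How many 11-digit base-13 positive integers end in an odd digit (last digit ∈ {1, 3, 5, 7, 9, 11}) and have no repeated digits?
Last∈{1,3,5,7,9,11}. Last=0: 0. Last nonzero: 6×11×P(11,9) = 1317254400. Total = 1317254400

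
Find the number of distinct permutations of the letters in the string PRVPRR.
6! / (3! × 1! × 2!) = 60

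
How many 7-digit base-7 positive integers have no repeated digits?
First digit: 6 choices (nonzero). Then descending: 6 × 6 × 5 × 4 × 3 × 2 × 1 = 4320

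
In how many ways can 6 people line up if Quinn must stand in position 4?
Fix one position: (6-1)! = 120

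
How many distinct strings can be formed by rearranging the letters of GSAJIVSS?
8! / (1! × 1! × 1! × 1! × 3! × 1!) = 6720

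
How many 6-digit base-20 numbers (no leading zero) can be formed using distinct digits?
First digit: 19 choices (nonzero). Then descending: 19 × 19 × 18 × 17 × 16 × 15 = 26511840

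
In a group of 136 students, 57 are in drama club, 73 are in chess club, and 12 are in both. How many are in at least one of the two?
|A∪B| = |A| + |B| - |A∩B| = 57 + 73 - 12 = 118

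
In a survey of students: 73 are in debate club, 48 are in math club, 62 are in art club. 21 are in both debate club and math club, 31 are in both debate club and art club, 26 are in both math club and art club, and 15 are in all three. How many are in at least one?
|A∪B∪C| = 73+48+62-21-31-26+15 = 120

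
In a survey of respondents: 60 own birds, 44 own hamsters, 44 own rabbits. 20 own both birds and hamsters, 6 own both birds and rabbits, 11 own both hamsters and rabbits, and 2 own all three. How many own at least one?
|A∪B∪C| = 60+44+44-20-6-11+2 = 113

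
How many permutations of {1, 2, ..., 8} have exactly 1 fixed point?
Choose the 1 fixed point C(8,1) = 8, derange the rest: !7 = Σ_{j=0}^{7} (-1)^j·7!/j! = 5040 - 5040 + 2520 - 840 + 210 - 42 + 7 - 1 = 1854. Product = 8 × 1854 = 14832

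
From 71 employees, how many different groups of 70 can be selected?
C(71,70) = 71!/(70!×1!) = 71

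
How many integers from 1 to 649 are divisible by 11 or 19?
⌊649/11⌋ + ⌊649/19⌋ - ⌊649/209⌋ = 59 + 34 - 3 = 90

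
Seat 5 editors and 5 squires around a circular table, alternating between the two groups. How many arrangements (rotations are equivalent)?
Fix one of the editors: (5-1)! ways for the remaining editors, × 5! ways for the squires = 24 × 120 = 2880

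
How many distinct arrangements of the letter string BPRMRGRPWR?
10! / (1! × 4! × 1! × 1! × 2! × 1!) = 75600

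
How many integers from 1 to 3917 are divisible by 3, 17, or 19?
⌊3917/3⌋+⌊3917/17⌋+⌊3917/19⌋ - ⌊3917/51⌋-⌊3917/57⌋-⌊3917/323⌋ + ⌊3917/969⌋ = 1305+230+206 - 76-68-12 + 4 = 1589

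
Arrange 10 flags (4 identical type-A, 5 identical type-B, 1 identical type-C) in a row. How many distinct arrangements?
10! / (4! × 5! × 1!) = 1260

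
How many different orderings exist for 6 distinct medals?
6! = 720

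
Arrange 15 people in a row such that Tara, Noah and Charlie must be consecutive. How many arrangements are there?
Treat the 3 as one block: (15-3+1)! × 3! = 6227020800 × 6 = 37362124800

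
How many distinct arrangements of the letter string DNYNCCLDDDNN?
12! / (4! × 1! × 2! × 4! × 1!) = 415800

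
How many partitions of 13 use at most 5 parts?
By conjugation, equals partitions of 13 into parts ≤ 5. Let r_j(i) = number of partitions of i into parts ≤ j, for i = 0..13. r_1(i) = 1 for all i; r_j(i) = r_{j-1}(i) + r_j(i-j). Rows j = 2..5: ≤2: 1 1 2 2 3 3 4 4 5 5 6 6 7 7; ≤3: 1 1 2 3 4 5 7 8 10 12 14 16 19 21; ≤4: 1 1 2 3 5 6 9 11 15 18 23 27 34 39; ≤5: 1 1 2 3 5 7 10 13 18 23 30 37 47 57. r_5(13) = 57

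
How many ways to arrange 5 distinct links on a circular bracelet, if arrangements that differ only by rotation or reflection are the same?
(5-1)!/2 = 24/2 = 12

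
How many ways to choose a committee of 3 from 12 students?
C(12,3) = 12!/(3!×9!) = 220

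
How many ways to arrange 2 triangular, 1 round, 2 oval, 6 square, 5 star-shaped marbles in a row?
16! / (2! × 1! × 2! × 6! × 5!) = 60540480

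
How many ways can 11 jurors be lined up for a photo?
11! = 39916800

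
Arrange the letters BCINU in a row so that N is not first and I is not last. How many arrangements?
By inclusion-exclusion: 5! - 2×(5-1)! + (5-2)! = 120 - 48 + 6 = 78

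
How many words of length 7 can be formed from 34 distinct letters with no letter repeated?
P(34,7) = 34!/(34-7)! = 27113264640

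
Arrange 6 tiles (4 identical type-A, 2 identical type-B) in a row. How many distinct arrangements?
6! / (4! × 2!) = 15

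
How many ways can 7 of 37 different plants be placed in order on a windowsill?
P(37,7) = 37!/(37-7)! = 51889178880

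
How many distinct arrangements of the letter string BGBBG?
5! / (2! × 3!) = 10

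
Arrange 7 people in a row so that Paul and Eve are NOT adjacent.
Total - adjacent = 7! - (7-1)!×2 = 5040 - 1440 = 3600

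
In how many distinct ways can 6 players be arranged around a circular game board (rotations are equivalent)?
Circular: fix one position, arrange the rest. (6-1)! = 120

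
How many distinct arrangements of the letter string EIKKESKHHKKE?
12! / (3! × 2! × 1! × 1! × 5!) = 332640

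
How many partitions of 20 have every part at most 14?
Let r_j(i) = number of partitions of i into parts ≤ j, for i = 0..20. r_1(i) = 1 for all i; r_j(i) = r_{j-1}(i) + r_j(i-j). Rows j = 2..14: ≤2: 1 1 2 2 3 3 4 4 5 5 6 6 7 7 8 8 9 9 10 10 11; ≤3: 1 1 2 3 4 5 7 8 10 12 14 16 19 21 24 27 30 33 37 40 44; ≤4: 1 1 2 3 5 6 9 11 15 18 23 27 34 39 47 54 64 72 84 94 108; ≤5: 1 1 2 3 5 7 10 13 18 23 30 37 47 57 70 84 101 119 141 164 192; ≤6: 1 1 2 3 5 7 11 14 20 26 35 44 58 71 90 110 136 163 199 235 282; ≤7: 1 1 2 3 5 7 11 15 21 28 38 49 65 82 105 131 164 201 248 300 364; ≤8: 1 1 2 3 5 7 11 15 22 29 40 52 70 89 116 146 186 230 288 352 434; ≤9: 1 1 2 3 5 7 11 15 22 30 41 54 73 94 123 157 201 252 318 393 488; ≤10: 1 1 2 3 5 7 11 15 22 30 42 55 75 97 128 164 212 267 340 423 530; ≤11: 1 1 2 3 5 7 11 15 22 30 42 56 76 99 131 169 219 278 355 445 560; ≤12: 1 1 2 3 5 7 11 15 22 30 42 56 77 100 133 172 224 285 366 460 582; ≤13: 1 1 2 3 5 7 11 15 22 30 42 56 77 101 134 174 227 290 373 471 597; ≤14: 1 1 2 3 5 7 11 15 22 30 42 56 77 101 135 175 229 293 378 478 608. r_14(20) = 608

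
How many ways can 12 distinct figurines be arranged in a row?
12! = 479001600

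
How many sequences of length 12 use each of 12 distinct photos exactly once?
12! = 479001600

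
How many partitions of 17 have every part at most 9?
Let r_j(i) = number of partitions of i into parts ≤ j, for i = 0..17. r_1(i) = 1 for all i; r_j(i) = r_{j-1}(i) + r_j(i-j). Rows j = 2..9: ≤2: 1 1 2 2 3 3 4 4 5 5 6 6 7 7 8 8 9 9; ≤3: 1 1 2 3 4 5 7 8 10 12 14 16 19 21 24 27 30 33; ≤4: 1 1 2 3 5 6 9 11 15 18 23 27 34 39 47 54 64 72; ≤5: 1 1 2 3 5 7 10 13 18 23 30 37 47 57 70 84 101 119; ≤6: 1 1 2 3 5 7 11 14 20 26 35 44 58 71 90 110 136 163; ≤7: 1 1 2 3 5 7 11 15 21 28 38 49 65 82 105 131 164 201; ≤8: 1 1 2 3 5 7 11 15 22 29 40 52 70 89 116 146 186 230; ≤9: 1 1 2 3 5 7 11 15 22 30 41 54 73 94 123 157 201 252. r_9(17) = 252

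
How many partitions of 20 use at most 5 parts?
By conjugation, equals partitions of 20 into parts ≤ 5. Let r_j(i) = number of partitions of i into parts ≤ j, for i = 0..20. r_1(i) = 1 for all i; r_j(i) = r_{j-1}(i) + r_j(i-j). Rows j = 2..5: ≤2: 1 1 2 2 3 3 4 4 5 5 6 6 7 7 8 8 9 9 10 10 11; ≤3: 1 1 2 3 4 5 7 8 10 12 14 16 19 21 24 27 30 33 37 40 44; ≤4: 1 1 2 3 5 6 9 11 15 18 23 27 34 39 47 54 64 72 84 94 108; ≤5: 1 1 2 3 5 7 10 13 18 23 30 37 47 57 70 84 101 119 141 164 192. r_5(20) = 192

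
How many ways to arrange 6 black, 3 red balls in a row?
9! / (6! × 3!) = 84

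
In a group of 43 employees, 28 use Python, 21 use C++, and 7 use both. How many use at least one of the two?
|A∪B| = |A| + |B| - |A∩B| = 28 + 21 - 7 = 42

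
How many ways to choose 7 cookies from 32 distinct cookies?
C(32,7) = 32!/(7!×25!) = 3365856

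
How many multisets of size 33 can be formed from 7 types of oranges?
C(33+7-1, 7-1) = C(39, 6) = 3262623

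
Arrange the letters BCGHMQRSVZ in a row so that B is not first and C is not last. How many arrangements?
By inclusion-exclusion: 10! - 2×(10-1)! + (10-2)! = 3628800 - 725760 + 40320 = 2943360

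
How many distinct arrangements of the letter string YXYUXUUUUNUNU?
13! / (2! × 2! × 7! × 2!) = 154440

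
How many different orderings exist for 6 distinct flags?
6! = 720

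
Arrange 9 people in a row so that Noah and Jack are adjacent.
Treat as block: (9-1)! × 2! = 40320 × 2 = 80640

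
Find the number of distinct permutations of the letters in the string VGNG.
4! / (1! × 1! × 2!) = 12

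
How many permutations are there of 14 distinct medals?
14! = 87178291200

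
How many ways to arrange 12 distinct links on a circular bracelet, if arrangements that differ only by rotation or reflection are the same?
(12-1)!/2 = 39916800/2 = 19958400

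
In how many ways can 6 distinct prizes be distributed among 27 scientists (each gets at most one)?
P(27,6) = 27!/(27-6)! = 213127200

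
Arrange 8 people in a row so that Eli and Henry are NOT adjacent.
Total - adjacent = 8! - (8-1)!×2 = 40320 - 10080 = 30240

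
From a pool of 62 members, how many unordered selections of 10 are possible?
C(62,10) = 62!/(10!×52!) = 107518933731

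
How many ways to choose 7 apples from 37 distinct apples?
C(37,7) = 37!/(7!×30!) = 10295472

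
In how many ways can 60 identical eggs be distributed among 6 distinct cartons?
C(60+6-1, 6-1) = C(65, 5) = 8259888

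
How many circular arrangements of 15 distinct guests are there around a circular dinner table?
Circular: fix one position, arrange the rest. (15-1)! = 87178291200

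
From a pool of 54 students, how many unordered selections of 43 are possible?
C(54,43) = 54!/(43!×11!) = 95722852680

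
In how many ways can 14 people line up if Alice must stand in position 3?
Fix one position: (14-1)! = 6227020800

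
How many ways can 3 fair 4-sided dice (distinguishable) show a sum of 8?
Coefficient of x^8 in (x + x² + ... + x^4)^3. By inclusion-exclusion on dice exceeding 4: Σ_j (-1)^j C(3,j)·C(8-1-4j, 2) = C(3,0)·C(7,2) - C(3,1)·C(3,2) = 1·21 - 3·3 = 12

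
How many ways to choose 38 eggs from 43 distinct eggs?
C(43,38) = 43!/(38!×5!) = 962598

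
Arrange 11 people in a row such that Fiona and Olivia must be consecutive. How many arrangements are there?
Treat the 2 as one block: (11-2+1)! × 2! = 3628800 × 2 = 7257600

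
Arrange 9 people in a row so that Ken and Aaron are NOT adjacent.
Total - adjacent = 9! - (9-1)!×2 = 362880 - 80640 = 282240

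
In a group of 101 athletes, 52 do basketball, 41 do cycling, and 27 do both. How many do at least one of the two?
|A∪B| = |A| + |B| - |A∩B| = 52 + 41 - 27 = 66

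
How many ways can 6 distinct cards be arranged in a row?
6! = 720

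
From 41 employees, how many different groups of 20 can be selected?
C(41,20) = 41!/(20!×21!) = 269128937220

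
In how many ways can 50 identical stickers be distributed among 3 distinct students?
C(50+3-1, 3-1) = C(52, 2) = 1326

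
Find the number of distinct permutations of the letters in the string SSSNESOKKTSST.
13! / (1! × 6! × 1! × 2! × 1! × 2!) = 2162160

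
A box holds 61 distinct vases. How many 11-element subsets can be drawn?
C(61,11) = 61!/(11!×50!) = 418094152866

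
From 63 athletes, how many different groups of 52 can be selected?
C(63,52) = 63!/(52!×11!) = 615790256823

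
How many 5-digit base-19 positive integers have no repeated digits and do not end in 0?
Last digit: 18 nonzero choices. First digit: 17 (nonzero, ≠last). Middle 3: P(17,3) = 4080. Total = 1248480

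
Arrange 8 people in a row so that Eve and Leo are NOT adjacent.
Total - adjacent = 8! - (8-1)!×2 = 40320 - 10080 = 30240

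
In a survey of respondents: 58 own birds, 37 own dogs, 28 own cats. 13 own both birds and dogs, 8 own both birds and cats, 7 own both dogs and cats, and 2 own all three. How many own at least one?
|A∪B∪C| = 58+37+28-13-8-7+2 = 97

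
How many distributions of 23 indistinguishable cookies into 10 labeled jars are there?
C(23+10-1, 10-1) = C(32, 9) = 28048800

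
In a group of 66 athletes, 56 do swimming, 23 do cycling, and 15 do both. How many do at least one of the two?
|A∪B| = |A| + |B| - |A∩B| = 56 + 23 - 15 = 64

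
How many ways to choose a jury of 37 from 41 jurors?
C(41,37) = 41!/(37!×4!) = 101270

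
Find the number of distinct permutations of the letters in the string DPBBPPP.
7! / (1! × 2! × 4!) = 105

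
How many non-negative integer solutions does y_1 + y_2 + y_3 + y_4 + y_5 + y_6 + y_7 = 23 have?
C(23+7-1, 7-1) = C(29, 6) = 475020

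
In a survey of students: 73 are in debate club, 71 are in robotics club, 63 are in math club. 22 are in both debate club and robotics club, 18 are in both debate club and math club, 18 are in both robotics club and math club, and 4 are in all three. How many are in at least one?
|A∪B∪C| = 73+71+63-22-18-18+4 = 153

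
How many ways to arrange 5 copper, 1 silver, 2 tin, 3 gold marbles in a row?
11! / (5! × 1! × 2! × 3!) = 27720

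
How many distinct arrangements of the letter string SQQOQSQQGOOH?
12! / (5! × 1! × 2! × 3! × 1!) = 332640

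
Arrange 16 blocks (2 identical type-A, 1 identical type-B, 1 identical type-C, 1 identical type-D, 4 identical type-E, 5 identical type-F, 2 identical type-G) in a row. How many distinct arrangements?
16! / (2! × 1! × 1! × 1! × 4! × 5! × 2!) = 1816214400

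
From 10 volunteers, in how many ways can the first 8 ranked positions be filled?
P(10,8) = 10!/(10-8)! = 1814400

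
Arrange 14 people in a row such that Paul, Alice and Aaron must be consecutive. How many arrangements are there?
Treat the 3 as one block: (14-3+1)! × 3! = 479001600 × 6 = 2874009600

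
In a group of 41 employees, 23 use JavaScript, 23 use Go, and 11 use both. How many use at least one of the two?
|A∪B| = |A| + |B| - |A∩B| = 23 + 23 - 11 = 35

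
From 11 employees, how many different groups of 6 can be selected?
C(11,6) = 11!/(6!×5!) = 462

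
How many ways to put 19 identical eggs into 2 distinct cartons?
C(19+2-1, 2-1) = C(20, 1) = 20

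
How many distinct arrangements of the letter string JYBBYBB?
7! / (2! × 1! × 4!) = 105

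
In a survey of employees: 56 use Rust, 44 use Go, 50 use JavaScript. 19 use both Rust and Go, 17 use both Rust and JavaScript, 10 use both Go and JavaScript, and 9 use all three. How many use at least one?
|A∪B∪C| = 56+44+50-19-17-10+9 = 113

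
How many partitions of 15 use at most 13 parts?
By conjugation, equals partitions of 15 into parts ≤ 13. Let r_j(i) = number of partitions of i into parts ≤ j, for i = 0..15. r_1(i) = 1 for all i; r_j(i) = r_{j-1}(i) + r_j(i-j). Rows j = 2..13: ≤2: 1 1 2 2 3 3 4 4 5 5 6 6 7 7 8 8; ≤3: 1 1 2 3 4 5 7 8 10 12 14 16 19 21 24 27; ≤4: 1 1 2 3 5 6 9 11 15 18 23 27 34 39 47 54; ≤5: 1 1 2 3 5 7 10 13 18 23 30 37 47 57 70 84; ≤6: 1 1 2 3 5 7 11 14 20 26 35 44 58 71 90 110; ≤7: 1 1 2 3 5 7 11 15 21 28 38 49 65 82 105 131; ≤8: 1 1 2 3 5 7 11 15 22 29 40 52 70 89 116 146; ≤9: 1 1 2 3 5 7 11 15 22 30 41 54 73 94 123 157; ≤10: 1 1 2 3 5 7 11 15 22 30 42 55 75 97 128 164; ≤11: 1 1 2 3 5 7 11 15 22 30 42 56 76 99 131 169; ≤12: 1 1 2 3 5 7 11 15 22 30 42 56 77 100 133 172; ≤13: 1 1 2 3 5 7 11 15 22 30 42 56 77 101 134 174. r_13(15) = 174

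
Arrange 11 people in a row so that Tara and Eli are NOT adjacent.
Total - adjacent = 11! - (11-1)!×2 = 39916800 - 7257600 = 32659200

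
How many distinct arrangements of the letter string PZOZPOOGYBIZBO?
14! / (4! × 2! × 2! × 1! × 1! × 1! × 3!) = 151351200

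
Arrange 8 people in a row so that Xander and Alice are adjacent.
Treat as block: (8-1)! × 2! = 5040 × 2 = 10080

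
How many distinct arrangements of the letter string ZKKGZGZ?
7! / (2! × 3! × 2!) = 210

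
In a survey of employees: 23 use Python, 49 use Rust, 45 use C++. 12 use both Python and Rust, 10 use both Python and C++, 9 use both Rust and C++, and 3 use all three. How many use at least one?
|A∪B∪C| = 23+49+45-12-10-9+3 = 89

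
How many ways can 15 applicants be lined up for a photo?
15! = 1307674368000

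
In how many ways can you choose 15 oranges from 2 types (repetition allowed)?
C(15+2-1, 2-1) = C(16, 1) = 16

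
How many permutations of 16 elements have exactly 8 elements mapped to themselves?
Choose the 8 fixed points C(16,8) = 12870, derange the rest: !8 = Σ_{j=0}^{8} (-1)^j·8!/j! = 40320 - 40320 + 20160 - 6720 + 1680 - 336 + 56 - 8 + 1 = 14833. Product = 12870 × 14833 = 190900710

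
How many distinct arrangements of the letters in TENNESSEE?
9! / (1! × 4! × 2! × 2!) = 3780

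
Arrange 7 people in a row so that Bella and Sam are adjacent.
Treat as block: (7-1)! × 2! = 720 × 2 = 1440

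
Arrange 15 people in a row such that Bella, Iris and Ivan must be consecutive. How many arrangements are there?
Treat the 3 as one block: (15-3+1)! × 3! = 6227020800 × 6 = 37362124800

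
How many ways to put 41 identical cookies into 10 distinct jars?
C(41+10-1, 10-1) = C(50, 9) = 2505433700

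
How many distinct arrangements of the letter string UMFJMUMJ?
8! / (3! × 1! × 2! × 2!) = 1680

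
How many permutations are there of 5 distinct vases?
5! = 120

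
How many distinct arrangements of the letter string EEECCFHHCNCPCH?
14! / (3! × 1! × 5! × 1! × 3! × 1!) = 20180160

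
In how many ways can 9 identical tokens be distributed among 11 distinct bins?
C(9+11-1, 11-1) = C(19, 10) = 92378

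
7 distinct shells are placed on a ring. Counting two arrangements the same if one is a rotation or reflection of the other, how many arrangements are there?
(7-1)!/2 = 720/2 = 360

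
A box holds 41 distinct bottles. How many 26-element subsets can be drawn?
C(41,26) = 41!/(26!×15!) = 63432274896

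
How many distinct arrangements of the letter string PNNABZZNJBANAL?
14! / (2! × 2! × 4! × 1! × 1! × 1! × 3!) = 151351200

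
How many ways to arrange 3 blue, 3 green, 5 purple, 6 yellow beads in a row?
17! / (3! × 3! × 5! × 6!) = 114354240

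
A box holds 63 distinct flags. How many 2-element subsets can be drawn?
C(63,2) = 63!/(2!×61!) = 1953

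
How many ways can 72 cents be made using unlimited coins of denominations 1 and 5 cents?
Coefficient of x^72 in 1/(1-x^1) · 1/(1-x^5). Use j coins of 5 for j = 0..⌊72/5⌋ = 14, the rest in 1s: 14 + 1 = 15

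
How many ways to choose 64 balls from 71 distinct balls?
C(71,64) = 71!/(64!×7!) = 1329890705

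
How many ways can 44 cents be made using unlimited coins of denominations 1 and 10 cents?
Coefficient of x^44 in 1/(1-x^1) · 1/(1-x^10). Use j coins of 10 for j = 0..⌊44/10⌋ = 4, the rest in 1s: 4 + 1 = 5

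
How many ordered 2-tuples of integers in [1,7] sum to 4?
Coefficient of x^4 in (x + x² + ... + x^7)^2. By inclusion-exclusion on dice exceeding 7: Σ_j (-1)^j C(2,j)·C(4-1-7j, 1) = C(2,0)·C(3,1) = 1·3 = 3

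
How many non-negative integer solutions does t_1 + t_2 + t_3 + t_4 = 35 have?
C(35+4-1, 4-1) = C(38, 3) = 8436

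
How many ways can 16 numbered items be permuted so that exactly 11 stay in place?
Choose the 11 fixed points C(16,11) = 4368, derange the rest: !5 = Σ_{j=0}^{5} (-1)^j·5!/j! = 120 - 120 + 60 - 20 + 5 - 1 = 44. Product = 4368 × 44 = 192192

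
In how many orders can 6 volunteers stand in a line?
6! = 720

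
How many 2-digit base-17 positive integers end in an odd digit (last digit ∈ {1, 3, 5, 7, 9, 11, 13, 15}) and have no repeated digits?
Last∈{1,3,5,7,9,11,13,15}. Last=0: 0. Last nonzero: 8×15×P(15,0) = 120. Total = 120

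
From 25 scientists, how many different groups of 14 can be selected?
C(25,14) = 25!/(14!×11!) = 4457400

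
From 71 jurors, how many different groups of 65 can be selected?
C(71,65) = 71!/(65!×6!) = 143218999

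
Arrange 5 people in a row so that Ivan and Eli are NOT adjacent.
Total - adjacent = 5! - (5-1)!×2 = 120 - 48 = 72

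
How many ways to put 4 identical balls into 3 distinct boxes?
C(4+3-1, 3-1) = C(6, 2) = 15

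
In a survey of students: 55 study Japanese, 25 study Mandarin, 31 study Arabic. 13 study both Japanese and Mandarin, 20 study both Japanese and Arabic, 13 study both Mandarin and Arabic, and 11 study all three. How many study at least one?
|A∪B∪C| = 55+25+31-13-20-13+11 = 76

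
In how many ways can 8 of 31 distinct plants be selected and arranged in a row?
P(31,8) = 31!/(31-8)! = 318073392000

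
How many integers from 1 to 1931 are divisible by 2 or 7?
⌊1931/2⌋ + ⌊1931/7⌋ - ⌊1931/14⌋ = 965 + 275 - 137 = 1103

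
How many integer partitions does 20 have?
Pentagonal recurrence p(n) = p(n-1) + p(n-2) - p(n-5) - p(n-7) + p(n-12) + p(n-15) - ... gives p(0..19) = 1, 1, 2, 3, 5, 7, 11, 15, 22, 30, 42, 56, 77, 101, 135, 176, 231, 297, 385, 490. p(20) = p(19) + p(18) - p(15) - p(13) + p(8) + p(5) = 490 + 385 - 176 - 101 + 22 + 7 = 627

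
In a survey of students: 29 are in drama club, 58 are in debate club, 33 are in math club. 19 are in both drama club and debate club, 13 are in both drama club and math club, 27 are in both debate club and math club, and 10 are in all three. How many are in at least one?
|A∪B∪C| = 29+58+33-19-13-27+10 = 71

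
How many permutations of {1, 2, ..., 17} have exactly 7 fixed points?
Choose the 7 fixed points C(17,7) = 19448, derange the rest: !10 = Σ_{j=0}^{10} (-1)^j·10!/j! = 3628800 - 3628800 + 1814400 - 604800 + 151200 - 30240 + 5040 - 720 + 90 - 10 + 1 = 1334961. Product = 19448 × 1334961 = 25962321528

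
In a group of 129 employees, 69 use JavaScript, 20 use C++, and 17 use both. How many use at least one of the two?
|A∪B| = |A| + |B| - |A∩B| = 69 + 20 - 17 = 72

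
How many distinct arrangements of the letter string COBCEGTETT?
10! / (1! × 2! × 1! × 3! × 1! × 2!) = 151200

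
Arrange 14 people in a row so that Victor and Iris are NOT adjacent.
Total - adjacent = 14! - (14-1)!×2 = 87178291200 - 12454041600 = 74724249600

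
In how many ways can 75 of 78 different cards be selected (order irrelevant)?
C(78,75) = 78!/(75!×3!) = 76076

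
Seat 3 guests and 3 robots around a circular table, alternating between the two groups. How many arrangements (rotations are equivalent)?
Fix one of the guests: (3-1)! ways for the remaining guests, × 3! ways for the robots = 2 × 6 = 12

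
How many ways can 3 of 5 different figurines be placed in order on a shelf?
P(5,3) = 5!/(5-3)! = 60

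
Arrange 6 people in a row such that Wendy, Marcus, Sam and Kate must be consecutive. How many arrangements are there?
Treat the 4 as one block: (6-4+1)! × 4! = 6 × 24 = 144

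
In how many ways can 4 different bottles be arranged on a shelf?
4! = 24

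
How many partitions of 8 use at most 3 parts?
By conjugation, equals partitions of 8 into parts ≤ 3. Let r_j(i) = number of partitions of i into parts ≤ j, for i = 0..8. r_1(i) = 1 for all i; r_j(i) = r_{j-1}(i) + r_j(i-j). Rows j = 2..3: ≤2: 1 1 2 2 3 3 4 4 5; ≤3: 1 1 2 3 4 5 7 8 10. r_3(8) = 10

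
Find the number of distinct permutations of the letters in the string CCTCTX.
6! / (2! × 1! × 3!) = 60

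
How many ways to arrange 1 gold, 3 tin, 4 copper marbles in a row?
8! / (1! × 3! × 4!) = 280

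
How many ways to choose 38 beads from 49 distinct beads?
C(49,38) = 49!/(38!×11!) = 29135916264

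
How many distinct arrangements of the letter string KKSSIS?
6! / (1! × 2! × 3!) = 60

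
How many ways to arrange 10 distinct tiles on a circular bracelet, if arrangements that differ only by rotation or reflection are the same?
(10-1)!/2 = 362880/2 = 181440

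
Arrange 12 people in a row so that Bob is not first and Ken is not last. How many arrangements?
By inclusion-exclusion: 12! - 2×(12-1)! + (12-2)! = 479001600 - 79833600 + 3628800 = 402796800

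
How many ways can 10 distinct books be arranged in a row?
10! = 3628800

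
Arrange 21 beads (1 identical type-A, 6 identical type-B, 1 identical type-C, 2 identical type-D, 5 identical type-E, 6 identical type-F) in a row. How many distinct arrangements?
21! / (1! × 6! × 1! × 2! × 5! × 6!) = 410646075840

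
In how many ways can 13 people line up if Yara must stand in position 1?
Fix one position: (13-1)! = 479001600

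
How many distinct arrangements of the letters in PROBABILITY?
11! / (1! × 1! × 1! × 2! × 1! × 2! × 1! × 1! × 1!) = 9979200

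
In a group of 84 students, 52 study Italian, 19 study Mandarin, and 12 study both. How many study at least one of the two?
|A∪B| = |A| + |B| - |A∩B| = 52 + 19 - 12 = 59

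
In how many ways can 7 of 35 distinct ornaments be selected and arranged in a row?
P(35,7) = 35!/(35-7)! = 33891580800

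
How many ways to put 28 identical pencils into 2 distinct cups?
C(28+2-1, 2-1) = C(29, 1) = 29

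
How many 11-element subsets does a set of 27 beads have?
C(27,11) = 27!/(11!×16!) = 13037895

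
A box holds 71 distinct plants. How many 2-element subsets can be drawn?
C(71,2) = 71!/(2!×69!) = 2485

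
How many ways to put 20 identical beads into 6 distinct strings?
C(20+6-1, 6-1) = C(25, 5) = 53130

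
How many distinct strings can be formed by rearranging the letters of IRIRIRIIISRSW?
13! / (6! × 1! × 2! × 4!) = 180180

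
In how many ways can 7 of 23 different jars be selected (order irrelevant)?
C(23,7) = 23!/(7!×16!) = 245157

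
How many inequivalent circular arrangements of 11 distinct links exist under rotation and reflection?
(11-1)!/2 = 3628800/2 = 1814400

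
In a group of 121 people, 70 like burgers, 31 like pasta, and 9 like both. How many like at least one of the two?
|A∪B| = |A| + |B| - |A∩B| = 70 + 31 - 9 = 92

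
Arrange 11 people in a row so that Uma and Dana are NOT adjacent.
Total - adjacent = 11! - (11-1)!×2 = 39916800 - 7257600 = 32659200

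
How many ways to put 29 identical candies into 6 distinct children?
C(29+6-1, 6-1) = C(34, 5) = 278256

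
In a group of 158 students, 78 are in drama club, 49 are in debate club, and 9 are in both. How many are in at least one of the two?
|A∪B| = |A| + |B| - |A∩B| = 78 + 49 - 9 = 118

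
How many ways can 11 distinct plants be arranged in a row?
11! = 39916800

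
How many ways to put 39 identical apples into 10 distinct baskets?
C(39+10-1, 10-1) = C(48, 9) = 1677106640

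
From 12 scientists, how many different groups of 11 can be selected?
C(12,11) = 12!/(11!×1!) = 12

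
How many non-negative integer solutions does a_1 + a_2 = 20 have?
C(20+2-1, 2-1) = C(21, 1) = 21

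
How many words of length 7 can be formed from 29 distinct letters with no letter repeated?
P(29,7) = 29!/(29-7)! = 7866331200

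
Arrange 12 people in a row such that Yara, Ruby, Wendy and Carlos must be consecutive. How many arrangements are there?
Treat the 4 as one block: (12-4+1)! × 4! = 362880 × 24 = 8709120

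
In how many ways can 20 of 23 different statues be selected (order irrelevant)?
C(23,20) = 23!/(20!×3!) = 1771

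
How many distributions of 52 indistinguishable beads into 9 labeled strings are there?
C(52+9-1, 9-1) = C(60, 8) = 2558620845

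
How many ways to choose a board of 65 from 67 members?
C(67,65) = 67!/(65!×2!) = 2211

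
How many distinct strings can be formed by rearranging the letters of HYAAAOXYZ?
9! / (1! × 3! × 2! × 1! × 1! × 1!) = 30240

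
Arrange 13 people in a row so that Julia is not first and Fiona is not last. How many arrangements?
By inclusion-exclusion: 13! - 2×(13-1)! + (13-2)! = 6227020800 - 958003200 + 39916800 = 5308934400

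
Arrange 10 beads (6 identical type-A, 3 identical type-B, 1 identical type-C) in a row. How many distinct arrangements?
10! / (6! × 3! × 1!) = 840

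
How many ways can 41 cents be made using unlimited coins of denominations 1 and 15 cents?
Coefficient of x^41 in 1/(1-x^1) · 1/(1-x^15). Use j coins of 15 for j = 0..⌊41/15⌋ = 2, the rest in 1s: 2 + 1 = 3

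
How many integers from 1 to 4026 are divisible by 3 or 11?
⌊4026/3⌋ + ⌊4026/11⌋ - ⌊4026/33⌋ = 1342 + 366 - 122 = 1586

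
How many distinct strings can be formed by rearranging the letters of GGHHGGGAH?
9! / (3! × 5! × 1!) = 504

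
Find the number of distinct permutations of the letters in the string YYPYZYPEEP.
10! / (4! × 1! × 2! × 3!) = 12600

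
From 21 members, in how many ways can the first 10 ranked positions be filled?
P(21,10) = 21!/(21-10)! = 1279935820800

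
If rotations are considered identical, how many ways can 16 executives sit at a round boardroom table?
Circular: fix one position, arrange the rest. (16-1)! = 1307674368000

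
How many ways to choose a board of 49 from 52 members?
C(52,49) = 52!/(49!×3!) = 22100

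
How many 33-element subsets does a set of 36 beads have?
C(36,33) = 36!/(33!×3!) = 7140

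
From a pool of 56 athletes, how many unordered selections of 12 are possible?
C(56,12) = 56!/(12!×44!) = 558383307300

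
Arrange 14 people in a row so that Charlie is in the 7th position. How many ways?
Fix one position: (14-1)! = 6227020800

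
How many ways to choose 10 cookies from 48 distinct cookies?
C(48,10) = 48!/(10!×38!) = 6540715896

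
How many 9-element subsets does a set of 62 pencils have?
C(62,9) = 62!/(9!×53!) = 20286591270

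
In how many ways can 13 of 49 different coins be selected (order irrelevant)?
C(49,13) = 49!/(13!×36!) = 262596783764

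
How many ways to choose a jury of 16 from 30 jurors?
C(30,16) = 30!/(16!×14!) = 145422675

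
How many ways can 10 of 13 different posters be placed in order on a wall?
P(13,10) = 13!/(13-10)! = 1037836800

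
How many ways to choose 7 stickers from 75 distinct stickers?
C(75,7) = 75!/(7!×68!) = 1984829850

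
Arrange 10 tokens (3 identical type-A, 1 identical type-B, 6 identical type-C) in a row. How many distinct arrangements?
10! / (3! × 1! × 6!) = 840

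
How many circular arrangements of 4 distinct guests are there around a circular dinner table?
Circular: fix one position, arrange the rest. (4-1)! = 6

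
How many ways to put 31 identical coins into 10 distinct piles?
C(31+10-1, 10-1) = C(40, 9) = 273438880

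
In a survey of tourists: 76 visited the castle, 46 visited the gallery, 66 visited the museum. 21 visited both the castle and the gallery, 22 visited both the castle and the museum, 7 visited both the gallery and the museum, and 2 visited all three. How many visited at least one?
|A∪B∪C| = 76+46+66-21-22-7+2 = 140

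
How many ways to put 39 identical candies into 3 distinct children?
C(39+3-1, 3-1) = C(41, 2) = 820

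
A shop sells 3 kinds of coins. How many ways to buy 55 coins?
C(55+3-1, 3-1) = C(57, 2) = 1596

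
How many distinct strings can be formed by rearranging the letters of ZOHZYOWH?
8! / (2! × 2! × 1! × 1! × 2!) = 5040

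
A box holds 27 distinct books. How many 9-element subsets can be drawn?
C(27,9) = 27!/(9!×18!) = 4686825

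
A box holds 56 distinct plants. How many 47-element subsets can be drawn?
C(56,47) = 56!/(47!×9!) = 7575968400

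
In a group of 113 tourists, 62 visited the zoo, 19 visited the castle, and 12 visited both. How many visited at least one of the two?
|A∪B| = |A| + |B| - |A∩B| = 62 + 19 - 12 = 69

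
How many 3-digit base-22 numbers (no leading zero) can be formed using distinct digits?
First digit: 21 choices (nonzero). Then descending: 21 × 21 × 20 = 8820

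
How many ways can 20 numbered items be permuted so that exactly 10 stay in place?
Choose the 10 fixed points C(20,10) = 184756, derange the rest: !10 = Σ_{j=0}^{10} (-1)^j·10!/j! = 3628800 - 3628800 + 1814400 - 604800 + 151200 - 30240 + 5040 - 720 + 90 - 10 + 1 = 1334961. Product = 184756 × 1334961 = 246642054516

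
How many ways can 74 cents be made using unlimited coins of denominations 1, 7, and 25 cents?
Coefficient of x^74 in 1/(1-x^1) · 1/(1-x^7) · 1/(1-x^25). Case on j = number of 25-cent coins (j = 0..2); remainder r = 74 - 25j is made from {1,7} in ⌊r/7⌋+1 ways. r = 74, 49, 24 → 11 + 8 + 4 = 23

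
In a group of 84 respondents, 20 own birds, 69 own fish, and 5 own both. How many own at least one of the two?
|A∪B| = |A| + |B| - |A∩B| = 20 + 69 - 5 = 84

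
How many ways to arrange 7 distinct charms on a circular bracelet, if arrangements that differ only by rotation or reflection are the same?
(7-1)!/2 = 720/2 = 360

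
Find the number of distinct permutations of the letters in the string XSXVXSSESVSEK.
13! / (2! × 5! × 3! × 2! × 1!) = 2162160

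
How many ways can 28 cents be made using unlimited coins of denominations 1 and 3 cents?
Coefficient of x^28 in 1/(1-x^1) · 1/(1-x^3). Use j coins of 3 for j = 0..⌊28/3⌋ = 9, the rest in 1s: 9 + 1 = 10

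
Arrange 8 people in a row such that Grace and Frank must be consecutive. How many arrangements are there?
Treat the 2 as one block: (8-2+1)! × 2! = 5040 × 2 = 10080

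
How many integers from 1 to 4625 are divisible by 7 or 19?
⌊4625/7⌋ + ⌊4625/19⌋ - ⌊4625/133⌋ = 660 + 243 - 34 = 869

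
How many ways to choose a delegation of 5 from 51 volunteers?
C(51,5) = 51!/(5!×46!) = 2349060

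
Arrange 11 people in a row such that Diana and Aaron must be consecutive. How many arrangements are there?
Treat the 2 as one block: (11-2+1)! × 2! = 3628800 × 2 = 7257600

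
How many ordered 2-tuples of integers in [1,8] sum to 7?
Coefficient of x^7 in (x + x² + ... + x^8)^2. By inclusion-exclusion on dice exceeding 8: Σ_j (-1)^j C(2,j)·C(7-1-8j, 1) = C(2,0)·C(6,1) = 1·6 = 6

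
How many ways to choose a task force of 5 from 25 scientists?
C(25,5) = 25!/(5!×20!) = 53130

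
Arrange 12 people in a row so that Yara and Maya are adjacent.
Treat as block: (12-1)! × 2! = 39916800 × 2 = 79833600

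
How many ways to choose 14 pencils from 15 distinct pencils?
C(15,14) = 15!/(14!×1!) = 15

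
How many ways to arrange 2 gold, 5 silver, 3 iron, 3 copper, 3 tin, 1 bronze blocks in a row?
17! / (2! × 5! × 3! × 3! × 3! × 1!) = 6861254400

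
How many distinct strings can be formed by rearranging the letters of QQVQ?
4! / (1! × 3!) = 4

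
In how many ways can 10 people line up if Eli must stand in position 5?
Fix one position: (10-1)! = 362880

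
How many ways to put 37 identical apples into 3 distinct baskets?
C(37+3-1, 3-1) = C(39, 2) = 741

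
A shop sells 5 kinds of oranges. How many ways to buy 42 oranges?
C(42+5-1, 5-1) = C(46, 4) = 163185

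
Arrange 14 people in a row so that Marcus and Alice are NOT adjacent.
Total - adjacent = 14! - (14-1)!×2 = 87178291200 - 12454041600 = 74724249600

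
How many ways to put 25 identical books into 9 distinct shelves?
C(25+9-1, 9-1) = C(33, 8) = 13884156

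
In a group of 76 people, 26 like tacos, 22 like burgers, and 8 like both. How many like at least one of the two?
|A∪B| = |A| + |B| - |A∩B| = 26 + 22 - 8 = 40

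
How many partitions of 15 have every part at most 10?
Let r_j(i) = number of partitions of i into parts ≤ j, for i = 0..15. r_1(i) = 1 for all i; r_j(i) = r_{j-1}(i) + r_j(i-j). Rows j = 2..10: ≤2: 1 1 2 2 3 3 4 4 5 5 6 6 7 7 8 8; ≤3: 1 1 2 3 4 5 7 8 10 12 14 16 19 21 24 27; ≤4: 1 1 2 3 5 6 9 11 15 18 23 27 34 39 47 54; ≤5: 1 1 2 3 5 7 10 13 18 23 30 37 47 57 70 84; ≤6: 1 1 2 3 5 7 11 14 20 26 35 44 58 71 90 110; ≤7: 1 1 2 3 5 7 11 15 21 28 38 49 65 82 105 131; ≤8: 1 1 2 3 5 7 11 15 22 29 40 52 70 89 116 146; ≤9: 1 1 2 3 5 7 11 15 22 30 41 54 73 94 123 157; ≤10: 1 1 2 3 5 7 11 15 22 30 42 55 75 97 128 164. r_10(15) = 164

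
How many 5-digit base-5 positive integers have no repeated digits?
First digit: 4 choices (nonzero). Then descending: 4 × 4 × 3 × 2 × 1 = 96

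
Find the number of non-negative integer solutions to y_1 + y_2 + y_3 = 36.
C(36+3-1, 3-1) = C(38, 2) = 703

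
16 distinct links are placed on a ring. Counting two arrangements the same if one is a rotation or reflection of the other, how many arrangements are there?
(16-1)!/2 = 1307674368000/2 = 653837184000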